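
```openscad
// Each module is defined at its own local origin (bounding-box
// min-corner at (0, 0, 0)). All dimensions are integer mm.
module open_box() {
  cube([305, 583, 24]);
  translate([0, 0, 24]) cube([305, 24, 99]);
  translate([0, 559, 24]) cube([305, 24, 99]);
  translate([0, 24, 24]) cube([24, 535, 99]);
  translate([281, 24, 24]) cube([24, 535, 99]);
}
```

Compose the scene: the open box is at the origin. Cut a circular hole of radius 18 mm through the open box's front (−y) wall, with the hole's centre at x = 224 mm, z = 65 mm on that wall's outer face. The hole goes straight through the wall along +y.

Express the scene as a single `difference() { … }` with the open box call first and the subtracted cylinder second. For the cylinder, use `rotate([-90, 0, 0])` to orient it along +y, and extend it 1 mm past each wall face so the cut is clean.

difference() {
  open_box();
  translate([224, -1, 65]) rotate([-90, 0, 0]) cylinder(h = 26, r = 18);
}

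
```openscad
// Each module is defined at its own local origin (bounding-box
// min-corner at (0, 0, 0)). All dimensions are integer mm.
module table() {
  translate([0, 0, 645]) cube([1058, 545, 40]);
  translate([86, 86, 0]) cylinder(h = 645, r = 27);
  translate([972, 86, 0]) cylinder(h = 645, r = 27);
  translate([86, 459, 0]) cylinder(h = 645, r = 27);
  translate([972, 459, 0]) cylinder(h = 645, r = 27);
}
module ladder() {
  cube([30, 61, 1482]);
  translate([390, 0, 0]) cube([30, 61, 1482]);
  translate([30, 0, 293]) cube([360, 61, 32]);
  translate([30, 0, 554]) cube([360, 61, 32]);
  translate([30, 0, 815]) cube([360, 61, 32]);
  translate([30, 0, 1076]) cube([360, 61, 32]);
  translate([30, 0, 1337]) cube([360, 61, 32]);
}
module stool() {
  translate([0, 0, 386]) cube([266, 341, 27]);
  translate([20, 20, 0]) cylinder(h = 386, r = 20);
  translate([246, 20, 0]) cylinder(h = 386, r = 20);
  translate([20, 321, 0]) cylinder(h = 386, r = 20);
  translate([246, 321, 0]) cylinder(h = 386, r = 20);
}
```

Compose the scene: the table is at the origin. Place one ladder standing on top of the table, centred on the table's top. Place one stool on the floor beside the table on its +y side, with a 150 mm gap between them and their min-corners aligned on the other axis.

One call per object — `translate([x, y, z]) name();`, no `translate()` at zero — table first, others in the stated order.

table();
translate([319, 242, 685]) ladder();
translate([0, 695, 0]) stool();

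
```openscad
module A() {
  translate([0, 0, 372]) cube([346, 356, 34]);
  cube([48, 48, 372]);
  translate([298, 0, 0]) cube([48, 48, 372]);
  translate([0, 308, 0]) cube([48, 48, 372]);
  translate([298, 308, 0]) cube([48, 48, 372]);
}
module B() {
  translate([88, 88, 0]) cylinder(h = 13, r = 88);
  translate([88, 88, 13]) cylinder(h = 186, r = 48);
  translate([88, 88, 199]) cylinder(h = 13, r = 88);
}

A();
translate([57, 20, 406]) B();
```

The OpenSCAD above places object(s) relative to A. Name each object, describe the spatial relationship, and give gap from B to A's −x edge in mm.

The spool's min-x is at 57; the stool's min-x is 0; gap = 57 mm.

A is a stool. B is a spool. The spool is on top of the stool. The gap from the spool to the stool's −x edge is 57 mm.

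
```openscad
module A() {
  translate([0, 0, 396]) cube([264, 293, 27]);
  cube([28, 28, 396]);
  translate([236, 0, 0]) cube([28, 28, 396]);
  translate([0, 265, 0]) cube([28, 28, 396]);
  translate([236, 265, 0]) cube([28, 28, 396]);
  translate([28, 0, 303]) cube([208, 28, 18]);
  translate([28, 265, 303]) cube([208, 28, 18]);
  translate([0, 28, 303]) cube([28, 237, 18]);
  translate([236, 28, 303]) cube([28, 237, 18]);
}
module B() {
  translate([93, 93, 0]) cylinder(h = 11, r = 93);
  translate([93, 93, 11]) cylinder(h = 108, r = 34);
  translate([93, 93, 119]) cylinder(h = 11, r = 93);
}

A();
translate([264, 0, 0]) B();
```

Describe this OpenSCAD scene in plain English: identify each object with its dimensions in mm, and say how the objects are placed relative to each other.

A is a simple wooden stool: a rectangular seat 264 mm (x) by 293 mm (y), 27 mm thick, top face at z = 423 mm, on four square legs, each 28×28 mm in cross-section. The legs rest on z = 0, each flush with a corner of the seat. Four stretchers, 28 mm wide and 18 mm tall, connect adjacent legs with their undersides at z = 303 mm, each running between the inner faces of the legs it joins and aligned with the legs' outer faces on the other axis.

B is a spool: two coaxial disc flanges of radius 93 mm and thickness 11 mm, joined by a core cylinder of radius 34 mm and height 108 mm. The lower flange rests on z = 0 and the three cylinders share a vertical axis.

The spool is against the stool's +x side, with their −y faces flush.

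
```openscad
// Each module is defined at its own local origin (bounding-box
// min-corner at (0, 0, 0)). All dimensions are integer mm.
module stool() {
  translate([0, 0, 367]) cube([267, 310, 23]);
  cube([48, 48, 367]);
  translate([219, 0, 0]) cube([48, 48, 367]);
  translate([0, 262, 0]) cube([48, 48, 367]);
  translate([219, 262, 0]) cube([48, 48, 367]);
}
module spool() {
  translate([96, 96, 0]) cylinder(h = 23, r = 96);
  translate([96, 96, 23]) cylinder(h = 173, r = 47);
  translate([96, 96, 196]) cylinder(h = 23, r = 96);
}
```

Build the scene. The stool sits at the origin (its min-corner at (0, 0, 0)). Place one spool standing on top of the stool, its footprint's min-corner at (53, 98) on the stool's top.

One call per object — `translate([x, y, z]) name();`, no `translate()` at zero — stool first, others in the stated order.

stool();
translate([53, 98, 390]) spool();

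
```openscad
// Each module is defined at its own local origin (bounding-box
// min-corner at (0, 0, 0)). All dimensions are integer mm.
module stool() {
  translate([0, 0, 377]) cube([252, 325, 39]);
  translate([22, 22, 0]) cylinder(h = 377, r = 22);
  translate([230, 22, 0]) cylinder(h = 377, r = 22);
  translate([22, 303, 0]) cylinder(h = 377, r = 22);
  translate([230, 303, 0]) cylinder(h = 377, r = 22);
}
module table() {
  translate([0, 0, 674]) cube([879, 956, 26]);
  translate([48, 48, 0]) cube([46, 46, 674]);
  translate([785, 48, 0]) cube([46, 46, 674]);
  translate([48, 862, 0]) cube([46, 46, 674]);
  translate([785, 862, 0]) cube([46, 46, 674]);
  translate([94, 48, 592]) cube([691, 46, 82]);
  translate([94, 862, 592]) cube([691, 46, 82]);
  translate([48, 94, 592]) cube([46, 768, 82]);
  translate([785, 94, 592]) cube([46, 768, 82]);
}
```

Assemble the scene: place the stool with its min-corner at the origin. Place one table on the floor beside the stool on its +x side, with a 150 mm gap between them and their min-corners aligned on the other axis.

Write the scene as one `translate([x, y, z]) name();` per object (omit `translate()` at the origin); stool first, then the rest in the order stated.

stool();
translate([402, 0, 0]) table();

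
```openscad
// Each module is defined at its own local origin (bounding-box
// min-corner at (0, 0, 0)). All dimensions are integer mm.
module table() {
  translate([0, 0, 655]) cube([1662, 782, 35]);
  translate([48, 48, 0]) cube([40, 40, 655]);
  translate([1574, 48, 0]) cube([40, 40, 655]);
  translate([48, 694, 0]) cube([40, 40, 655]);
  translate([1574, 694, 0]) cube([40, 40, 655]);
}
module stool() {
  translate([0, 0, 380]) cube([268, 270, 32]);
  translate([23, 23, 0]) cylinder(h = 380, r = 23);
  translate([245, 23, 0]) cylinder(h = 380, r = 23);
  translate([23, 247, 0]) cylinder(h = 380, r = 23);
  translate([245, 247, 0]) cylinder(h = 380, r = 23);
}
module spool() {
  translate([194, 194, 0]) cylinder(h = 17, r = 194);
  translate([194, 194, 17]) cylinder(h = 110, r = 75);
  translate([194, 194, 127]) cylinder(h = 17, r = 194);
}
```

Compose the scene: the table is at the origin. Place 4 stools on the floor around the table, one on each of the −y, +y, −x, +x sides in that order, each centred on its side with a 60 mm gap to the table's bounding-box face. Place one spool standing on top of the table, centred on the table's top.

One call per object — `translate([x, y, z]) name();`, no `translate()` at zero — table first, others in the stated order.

table();
translate([697, -330, 0]) stool();
translate([697, 842, 0]) stool();
translate([-328, 256, 0]) stool();
translate([1722, 256, 0]) stool();
translate([637, 197, 690]) spool();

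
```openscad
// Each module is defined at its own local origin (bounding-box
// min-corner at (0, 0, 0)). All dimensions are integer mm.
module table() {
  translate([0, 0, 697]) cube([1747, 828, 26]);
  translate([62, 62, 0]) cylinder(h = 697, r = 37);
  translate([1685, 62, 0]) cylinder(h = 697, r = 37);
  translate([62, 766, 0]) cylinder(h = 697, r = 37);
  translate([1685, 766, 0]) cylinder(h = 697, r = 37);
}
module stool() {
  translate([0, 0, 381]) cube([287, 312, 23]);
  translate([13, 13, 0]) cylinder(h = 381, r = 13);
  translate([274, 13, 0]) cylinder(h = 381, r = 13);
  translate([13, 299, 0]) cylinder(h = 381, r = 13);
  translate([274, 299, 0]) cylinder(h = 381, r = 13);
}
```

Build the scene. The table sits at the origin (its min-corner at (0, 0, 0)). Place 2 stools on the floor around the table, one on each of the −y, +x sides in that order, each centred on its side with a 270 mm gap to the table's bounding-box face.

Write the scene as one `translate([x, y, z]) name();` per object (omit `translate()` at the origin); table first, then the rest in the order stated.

table();
translate([730, -582, 0]) stool();
translate([2017, 258, 0]) stool();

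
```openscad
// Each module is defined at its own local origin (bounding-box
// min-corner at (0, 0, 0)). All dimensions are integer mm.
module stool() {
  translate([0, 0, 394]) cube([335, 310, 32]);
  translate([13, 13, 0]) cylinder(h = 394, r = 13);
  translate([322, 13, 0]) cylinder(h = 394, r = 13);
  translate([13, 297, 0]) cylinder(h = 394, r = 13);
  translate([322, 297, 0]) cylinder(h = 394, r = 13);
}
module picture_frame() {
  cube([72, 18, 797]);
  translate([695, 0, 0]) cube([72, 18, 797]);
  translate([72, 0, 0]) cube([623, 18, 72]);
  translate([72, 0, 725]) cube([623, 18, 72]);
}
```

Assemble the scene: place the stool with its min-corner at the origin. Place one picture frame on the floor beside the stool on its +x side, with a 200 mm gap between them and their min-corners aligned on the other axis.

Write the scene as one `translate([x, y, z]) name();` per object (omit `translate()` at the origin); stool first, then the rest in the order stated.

stool();
translate([535, 0, 0]) picture_frame();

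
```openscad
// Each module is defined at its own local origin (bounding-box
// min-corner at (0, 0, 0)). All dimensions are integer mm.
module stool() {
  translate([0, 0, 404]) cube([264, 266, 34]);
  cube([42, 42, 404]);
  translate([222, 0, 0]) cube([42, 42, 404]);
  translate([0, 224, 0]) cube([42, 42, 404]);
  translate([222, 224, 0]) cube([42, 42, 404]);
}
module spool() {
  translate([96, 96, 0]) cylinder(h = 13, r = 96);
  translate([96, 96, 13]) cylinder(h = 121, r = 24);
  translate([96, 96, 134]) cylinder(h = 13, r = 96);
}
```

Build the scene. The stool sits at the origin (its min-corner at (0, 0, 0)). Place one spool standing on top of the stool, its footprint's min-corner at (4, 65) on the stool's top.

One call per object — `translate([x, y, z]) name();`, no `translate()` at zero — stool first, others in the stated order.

stool();
translate([4, 65, 438]) spool();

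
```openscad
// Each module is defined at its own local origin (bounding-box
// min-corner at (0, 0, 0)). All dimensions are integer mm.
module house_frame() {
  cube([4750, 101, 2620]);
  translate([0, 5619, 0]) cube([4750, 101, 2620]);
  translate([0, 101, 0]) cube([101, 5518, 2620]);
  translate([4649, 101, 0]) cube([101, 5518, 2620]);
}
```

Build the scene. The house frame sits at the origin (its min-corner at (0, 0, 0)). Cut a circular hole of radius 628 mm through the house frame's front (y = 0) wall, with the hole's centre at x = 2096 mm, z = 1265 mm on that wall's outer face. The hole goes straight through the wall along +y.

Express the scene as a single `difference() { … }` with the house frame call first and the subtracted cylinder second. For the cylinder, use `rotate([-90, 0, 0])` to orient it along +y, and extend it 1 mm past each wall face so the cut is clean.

difference() {
  house_frame();
  translate([2096, -1, 1265]) rotate([-90, 0, 0]) cylinder(h = 103, r = 628);
}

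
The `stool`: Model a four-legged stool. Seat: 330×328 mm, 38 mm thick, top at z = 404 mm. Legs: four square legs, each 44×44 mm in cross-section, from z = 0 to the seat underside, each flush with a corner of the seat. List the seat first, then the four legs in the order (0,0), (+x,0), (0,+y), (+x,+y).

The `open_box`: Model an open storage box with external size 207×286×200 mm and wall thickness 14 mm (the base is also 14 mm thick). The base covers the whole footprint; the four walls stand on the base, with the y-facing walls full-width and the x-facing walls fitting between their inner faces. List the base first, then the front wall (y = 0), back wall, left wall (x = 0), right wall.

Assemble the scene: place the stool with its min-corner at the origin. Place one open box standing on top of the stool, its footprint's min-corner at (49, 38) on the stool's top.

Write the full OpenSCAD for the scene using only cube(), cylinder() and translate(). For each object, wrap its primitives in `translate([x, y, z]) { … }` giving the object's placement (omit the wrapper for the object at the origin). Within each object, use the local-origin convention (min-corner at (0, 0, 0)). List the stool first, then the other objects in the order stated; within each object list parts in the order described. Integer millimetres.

translate([0, 0, 366]) cube([330, 328, 38]);
cube([44, 44, 366]);
translate([286, 0, 0]) cube([44, 44, 366]);
translate([0, 284, 0]) cube([44, 44, 366]);
translate([286, 284, 0]) cube([44, 44, 366]);
translate([49, 38, 404]) {
  cube([207, 286, 14]);
  translate([0, 0, 14]) cube([207, 14, 186]);
  translate([0, 272, 14]) cube([207, 14, 186]);
  translate([0, 14, 14]) cube([14, 258, 186]);
  translate([193, 14, 14]) cube([14, 258, 186]);
}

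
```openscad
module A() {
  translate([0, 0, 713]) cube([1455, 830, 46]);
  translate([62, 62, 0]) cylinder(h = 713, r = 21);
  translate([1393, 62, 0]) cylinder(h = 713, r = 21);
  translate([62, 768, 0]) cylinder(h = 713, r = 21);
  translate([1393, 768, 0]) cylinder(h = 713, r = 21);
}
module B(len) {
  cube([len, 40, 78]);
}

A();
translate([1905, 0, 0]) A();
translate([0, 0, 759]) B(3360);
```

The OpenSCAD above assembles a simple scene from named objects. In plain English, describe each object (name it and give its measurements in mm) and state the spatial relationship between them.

A is a rectangular dining table. The top is 1455×830×46 mm with its upper surface at z = 759 mm. It stands on four round legs of 42 mm diameter, each leg's bounding box inset 41 mm from the nearest pair of top edges, running from the floor to the underside of the top.

B is a rectangular beam 3360 mm long (x), 40 mm deep (y), 78 mm thick (z).

The beam spans the tops of two tables placed 450 mm apart, resting at z = 759 mm.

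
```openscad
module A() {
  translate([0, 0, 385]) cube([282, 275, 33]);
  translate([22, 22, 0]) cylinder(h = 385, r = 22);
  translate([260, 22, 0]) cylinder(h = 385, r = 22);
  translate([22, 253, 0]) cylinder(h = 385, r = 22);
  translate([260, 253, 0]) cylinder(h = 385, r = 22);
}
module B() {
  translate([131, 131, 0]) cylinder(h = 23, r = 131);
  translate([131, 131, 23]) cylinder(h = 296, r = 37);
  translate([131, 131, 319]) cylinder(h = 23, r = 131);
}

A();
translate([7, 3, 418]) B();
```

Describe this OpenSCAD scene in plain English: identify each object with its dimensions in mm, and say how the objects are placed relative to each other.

A is a simple wooden stool: a rectangular seat 282 mm (x) by 275 mm (y), 33 mm thick, top face at z = 418 mm, on four round legs, each 44 mm in diameter. The legs rest on z = 0, each leg's axis is inset half a diameter from the nearest pair of seat edges (so the leg's bounding box is flush with the corner).

B is a spool: two coaxial disc flanges of radius 131 mm and thickness 23 mm, joined by a core cylinder of radius 37 mm and height 296 mm. The lower flange rests on z = 0 and the three cylinders share a vertical axis.

The spool is on top of the stool.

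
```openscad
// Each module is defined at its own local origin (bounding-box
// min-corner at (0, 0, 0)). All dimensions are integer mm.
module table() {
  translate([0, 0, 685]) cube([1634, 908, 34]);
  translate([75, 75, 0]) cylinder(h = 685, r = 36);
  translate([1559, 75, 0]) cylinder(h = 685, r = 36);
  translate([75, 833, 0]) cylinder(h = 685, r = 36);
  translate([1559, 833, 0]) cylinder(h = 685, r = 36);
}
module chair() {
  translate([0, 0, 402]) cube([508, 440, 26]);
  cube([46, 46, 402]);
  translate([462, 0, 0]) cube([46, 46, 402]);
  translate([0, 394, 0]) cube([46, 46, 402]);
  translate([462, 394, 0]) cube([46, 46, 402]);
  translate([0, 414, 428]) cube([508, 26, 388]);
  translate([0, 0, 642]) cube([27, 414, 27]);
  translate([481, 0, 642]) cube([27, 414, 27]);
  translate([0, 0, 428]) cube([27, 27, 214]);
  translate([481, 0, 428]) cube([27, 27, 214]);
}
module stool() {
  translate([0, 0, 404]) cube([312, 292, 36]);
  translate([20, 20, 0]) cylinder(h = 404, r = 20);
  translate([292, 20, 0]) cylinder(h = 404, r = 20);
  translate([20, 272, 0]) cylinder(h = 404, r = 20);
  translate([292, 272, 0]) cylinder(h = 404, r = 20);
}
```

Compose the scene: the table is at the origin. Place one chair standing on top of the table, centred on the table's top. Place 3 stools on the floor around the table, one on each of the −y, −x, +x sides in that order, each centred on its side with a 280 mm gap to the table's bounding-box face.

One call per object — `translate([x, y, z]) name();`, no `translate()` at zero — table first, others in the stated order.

table();
translate([563, 234, 719]) chair();
translate([661, -572, 0]) stool();
translate([-592, 308, 0]) stool();
translate([1914, 308, 0]) stool();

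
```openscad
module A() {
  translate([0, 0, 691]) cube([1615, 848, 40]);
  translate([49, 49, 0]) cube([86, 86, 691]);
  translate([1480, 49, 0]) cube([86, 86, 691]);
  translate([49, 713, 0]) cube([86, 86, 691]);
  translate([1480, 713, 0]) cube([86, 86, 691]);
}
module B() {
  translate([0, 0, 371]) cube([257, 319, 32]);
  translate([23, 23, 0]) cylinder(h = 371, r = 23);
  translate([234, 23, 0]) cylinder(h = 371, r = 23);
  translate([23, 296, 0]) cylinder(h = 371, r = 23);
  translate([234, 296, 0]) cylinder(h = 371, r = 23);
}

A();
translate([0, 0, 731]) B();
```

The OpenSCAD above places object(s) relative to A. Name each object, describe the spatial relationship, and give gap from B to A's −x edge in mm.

The stool's min-x is at 0; the table's min-x is 0; gap = 0 mm.

A is a table. B is a stool. The stool is on top of the table. The gap from the stool to the table's −x edge is 0 mm.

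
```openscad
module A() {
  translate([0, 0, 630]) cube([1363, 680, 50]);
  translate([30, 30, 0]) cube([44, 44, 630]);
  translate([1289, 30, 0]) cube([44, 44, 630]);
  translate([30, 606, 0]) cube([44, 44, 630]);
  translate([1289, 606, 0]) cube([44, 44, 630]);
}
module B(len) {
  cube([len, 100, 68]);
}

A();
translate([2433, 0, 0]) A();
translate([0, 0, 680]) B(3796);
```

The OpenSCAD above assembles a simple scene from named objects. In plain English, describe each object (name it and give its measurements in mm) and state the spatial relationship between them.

A is a rectangular dining table. The top is 1363×680×50 mm with its upper surface at z = 680 mm. It stands on four 44×44 mm square legs, each inset 30 mm from the nearest pair of top edges, running from the floor to the underside of the top.

B is a rectangular beam 3796 mm long (x), 100 mm deep (y), 68 mm thick (z).

The beam spans the tops of two tables placed 1070 mm apart, resting at z = 680 mm.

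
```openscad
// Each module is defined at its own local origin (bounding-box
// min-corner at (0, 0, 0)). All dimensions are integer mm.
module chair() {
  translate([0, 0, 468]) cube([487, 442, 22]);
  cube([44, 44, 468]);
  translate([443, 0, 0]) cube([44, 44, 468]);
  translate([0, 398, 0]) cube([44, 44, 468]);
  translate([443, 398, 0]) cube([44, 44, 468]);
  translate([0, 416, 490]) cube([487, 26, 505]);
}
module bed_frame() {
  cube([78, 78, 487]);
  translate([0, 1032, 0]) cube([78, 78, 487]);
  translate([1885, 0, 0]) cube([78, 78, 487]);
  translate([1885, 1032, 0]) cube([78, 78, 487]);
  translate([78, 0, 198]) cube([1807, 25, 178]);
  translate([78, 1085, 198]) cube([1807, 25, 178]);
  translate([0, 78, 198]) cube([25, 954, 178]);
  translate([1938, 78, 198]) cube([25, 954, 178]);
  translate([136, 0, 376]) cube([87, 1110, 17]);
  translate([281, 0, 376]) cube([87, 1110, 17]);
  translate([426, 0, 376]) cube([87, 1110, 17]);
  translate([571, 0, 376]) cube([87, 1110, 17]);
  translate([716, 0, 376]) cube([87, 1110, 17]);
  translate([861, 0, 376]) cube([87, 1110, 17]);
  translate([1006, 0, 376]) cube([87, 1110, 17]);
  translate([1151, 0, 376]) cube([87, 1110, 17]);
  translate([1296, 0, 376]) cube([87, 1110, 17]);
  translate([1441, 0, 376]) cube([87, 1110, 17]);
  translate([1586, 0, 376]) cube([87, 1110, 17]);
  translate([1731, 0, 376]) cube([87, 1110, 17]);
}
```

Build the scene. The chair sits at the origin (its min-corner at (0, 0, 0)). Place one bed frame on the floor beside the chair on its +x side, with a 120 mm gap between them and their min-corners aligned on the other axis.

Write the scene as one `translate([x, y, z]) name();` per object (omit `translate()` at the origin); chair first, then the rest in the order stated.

chair();
translate([607, 0, 0]) bed_frame();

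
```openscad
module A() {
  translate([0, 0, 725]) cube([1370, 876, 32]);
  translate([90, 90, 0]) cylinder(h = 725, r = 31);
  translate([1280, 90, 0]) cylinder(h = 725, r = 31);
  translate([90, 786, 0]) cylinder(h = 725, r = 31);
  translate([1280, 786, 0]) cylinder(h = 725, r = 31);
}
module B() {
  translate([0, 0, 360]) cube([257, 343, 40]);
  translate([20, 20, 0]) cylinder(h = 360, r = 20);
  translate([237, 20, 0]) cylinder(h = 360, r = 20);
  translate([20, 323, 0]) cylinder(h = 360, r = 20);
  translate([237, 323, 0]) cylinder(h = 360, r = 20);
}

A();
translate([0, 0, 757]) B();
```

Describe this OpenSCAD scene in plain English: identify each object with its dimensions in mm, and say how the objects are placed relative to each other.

A is a table: top 1370 mm (x) × 876 mm (y), 32 mm thick, upper face at z = 757 mm, on four round legs of 62 mm diameter, each leg's bounding box inset 59 mm from the nearest pair of top edges, running from z = 0 to the bottom of the top.

B is a four-legged stool. The seat is 257×343 mm, 40 mm thick, top at z = 400 mm. It stands on four round legs, each 40 mm in diameter, from z = 0 to the seat underside, each leg's axis is inset half a diameter from the nearest pair of seat edges (so the leg's bounding box is flush with the corner).

The stool is on top of the table.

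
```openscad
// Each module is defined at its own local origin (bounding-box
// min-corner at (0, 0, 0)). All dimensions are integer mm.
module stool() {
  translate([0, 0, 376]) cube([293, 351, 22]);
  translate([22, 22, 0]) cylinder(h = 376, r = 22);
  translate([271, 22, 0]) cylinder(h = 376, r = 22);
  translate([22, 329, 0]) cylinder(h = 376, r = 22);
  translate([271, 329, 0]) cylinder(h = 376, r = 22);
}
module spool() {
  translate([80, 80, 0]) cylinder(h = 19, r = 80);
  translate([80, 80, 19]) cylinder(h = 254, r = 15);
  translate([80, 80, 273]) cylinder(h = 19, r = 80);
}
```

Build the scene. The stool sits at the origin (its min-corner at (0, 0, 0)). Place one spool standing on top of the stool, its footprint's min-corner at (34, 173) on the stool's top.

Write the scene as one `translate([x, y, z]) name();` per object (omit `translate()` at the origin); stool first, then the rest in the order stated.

stool();
translate([34, 173, 398]) spool();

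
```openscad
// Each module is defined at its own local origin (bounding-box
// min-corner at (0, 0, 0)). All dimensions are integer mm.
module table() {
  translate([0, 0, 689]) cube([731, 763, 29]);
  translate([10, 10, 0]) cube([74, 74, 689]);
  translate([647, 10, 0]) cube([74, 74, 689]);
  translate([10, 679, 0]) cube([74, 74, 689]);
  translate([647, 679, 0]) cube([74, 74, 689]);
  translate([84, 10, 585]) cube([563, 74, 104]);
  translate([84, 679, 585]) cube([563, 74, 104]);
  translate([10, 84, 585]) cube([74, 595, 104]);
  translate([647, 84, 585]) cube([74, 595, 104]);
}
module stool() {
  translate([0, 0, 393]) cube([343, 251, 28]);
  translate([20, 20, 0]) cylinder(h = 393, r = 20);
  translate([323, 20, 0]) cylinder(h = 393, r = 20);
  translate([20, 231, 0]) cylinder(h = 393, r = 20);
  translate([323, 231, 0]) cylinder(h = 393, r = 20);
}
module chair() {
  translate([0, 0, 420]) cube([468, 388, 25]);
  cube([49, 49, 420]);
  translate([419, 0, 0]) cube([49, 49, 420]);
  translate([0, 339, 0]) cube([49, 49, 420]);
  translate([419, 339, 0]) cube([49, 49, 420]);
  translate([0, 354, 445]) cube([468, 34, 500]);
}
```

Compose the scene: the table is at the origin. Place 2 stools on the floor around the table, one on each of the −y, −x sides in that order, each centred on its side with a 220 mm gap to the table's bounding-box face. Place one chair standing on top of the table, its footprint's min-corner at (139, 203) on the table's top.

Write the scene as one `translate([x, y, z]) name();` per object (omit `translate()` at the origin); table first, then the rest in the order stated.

table();
translate([194, -471, 0]) stool();
translate([-563, 256, 0]) stool();
translate([139, 203, 718]) chair();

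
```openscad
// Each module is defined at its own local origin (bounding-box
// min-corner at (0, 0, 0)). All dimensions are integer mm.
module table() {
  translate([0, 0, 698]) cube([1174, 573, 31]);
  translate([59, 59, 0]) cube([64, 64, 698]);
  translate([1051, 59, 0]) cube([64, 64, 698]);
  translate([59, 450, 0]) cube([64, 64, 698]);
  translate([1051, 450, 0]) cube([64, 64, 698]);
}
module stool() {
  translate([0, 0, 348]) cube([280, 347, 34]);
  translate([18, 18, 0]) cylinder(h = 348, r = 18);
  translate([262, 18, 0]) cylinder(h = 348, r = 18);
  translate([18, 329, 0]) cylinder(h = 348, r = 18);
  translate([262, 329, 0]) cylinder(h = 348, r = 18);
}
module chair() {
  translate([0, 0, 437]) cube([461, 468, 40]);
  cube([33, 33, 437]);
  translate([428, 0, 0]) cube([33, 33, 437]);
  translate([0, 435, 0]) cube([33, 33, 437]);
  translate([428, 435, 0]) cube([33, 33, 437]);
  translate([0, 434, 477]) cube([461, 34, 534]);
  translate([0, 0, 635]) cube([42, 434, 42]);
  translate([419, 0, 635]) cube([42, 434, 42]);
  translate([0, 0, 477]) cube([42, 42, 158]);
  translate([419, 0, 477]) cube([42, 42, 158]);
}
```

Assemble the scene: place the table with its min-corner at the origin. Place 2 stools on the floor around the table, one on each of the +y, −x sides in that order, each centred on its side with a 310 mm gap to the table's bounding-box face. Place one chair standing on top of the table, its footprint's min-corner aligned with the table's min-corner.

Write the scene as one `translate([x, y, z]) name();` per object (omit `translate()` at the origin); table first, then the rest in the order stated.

table();
translate([447, 883, 0]) stool();
translate([-590, 113, 0]) stool();
translate([0, 0, 729]) chair();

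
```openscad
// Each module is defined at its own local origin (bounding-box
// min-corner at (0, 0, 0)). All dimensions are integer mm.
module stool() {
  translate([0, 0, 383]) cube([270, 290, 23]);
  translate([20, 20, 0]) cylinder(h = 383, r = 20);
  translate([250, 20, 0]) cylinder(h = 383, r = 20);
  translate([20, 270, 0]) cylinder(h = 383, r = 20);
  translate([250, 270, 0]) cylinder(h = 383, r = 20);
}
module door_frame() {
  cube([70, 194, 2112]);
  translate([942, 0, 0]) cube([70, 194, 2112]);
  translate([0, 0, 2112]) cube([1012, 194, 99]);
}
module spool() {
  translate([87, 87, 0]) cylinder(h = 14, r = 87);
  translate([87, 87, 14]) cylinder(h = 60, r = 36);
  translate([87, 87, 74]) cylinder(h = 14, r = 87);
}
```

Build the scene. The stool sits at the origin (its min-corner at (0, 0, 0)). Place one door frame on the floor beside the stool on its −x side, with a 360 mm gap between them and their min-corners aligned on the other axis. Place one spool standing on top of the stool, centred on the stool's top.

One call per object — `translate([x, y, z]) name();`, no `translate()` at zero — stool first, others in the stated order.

stool();
translate([-1372, 0, 0]) door_frame();
translate([48, 58, 406]) spool();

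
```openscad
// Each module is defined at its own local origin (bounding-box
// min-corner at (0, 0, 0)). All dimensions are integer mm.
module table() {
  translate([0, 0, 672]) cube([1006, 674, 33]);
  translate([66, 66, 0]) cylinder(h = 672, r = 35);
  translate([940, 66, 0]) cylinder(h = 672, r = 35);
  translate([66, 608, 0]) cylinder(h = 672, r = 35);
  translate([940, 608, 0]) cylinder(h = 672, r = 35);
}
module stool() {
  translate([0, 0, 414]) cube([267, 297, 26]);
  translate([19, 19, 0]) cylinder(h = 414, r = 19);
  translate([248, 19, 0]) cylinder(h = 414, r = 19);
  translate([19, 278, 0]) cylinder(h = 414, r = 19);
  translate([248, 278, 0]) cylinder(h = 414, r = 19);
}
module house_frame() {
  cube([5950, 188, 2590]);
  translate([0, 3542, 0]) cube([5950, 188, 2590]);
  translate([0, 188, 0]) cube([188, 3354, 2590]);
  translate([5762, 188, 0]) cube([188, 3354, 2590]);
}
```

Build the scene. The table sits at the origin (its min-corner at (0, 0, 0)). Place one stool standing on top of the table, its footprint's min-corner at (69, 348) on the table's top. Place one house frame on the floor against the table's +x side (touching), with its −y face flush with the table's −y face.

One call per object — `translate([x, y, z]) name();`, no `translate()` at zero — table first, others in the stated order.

table();
translate([69, 348, 705]) stool();
translate([1006, 0, 0]) house_frame();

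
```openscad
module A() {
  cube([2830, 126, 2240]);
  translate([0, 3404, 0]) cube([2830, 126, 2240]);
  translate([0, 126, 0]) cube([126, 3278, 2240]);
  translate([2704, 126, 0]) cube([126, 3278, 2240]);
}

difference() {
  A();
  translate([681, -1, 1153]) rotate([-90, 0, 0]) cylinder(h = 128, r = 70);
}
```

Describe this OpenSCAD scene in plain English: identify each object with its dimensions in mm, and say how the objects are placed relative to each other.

A is the wall frame of a small rectangular building: four walls, each 2240 mm tall and 126 mm thick, enclosing a footprint 2830 mm (x) by 3530 mm (y) outside-to-outside, with no floor or roof. The front and back walls (the −y and +y sides) span the full width; the two side walls fit between them.

The house frame has a circular hole of radius 70 mm through its front wall, centred at (x = 681, z = 1153).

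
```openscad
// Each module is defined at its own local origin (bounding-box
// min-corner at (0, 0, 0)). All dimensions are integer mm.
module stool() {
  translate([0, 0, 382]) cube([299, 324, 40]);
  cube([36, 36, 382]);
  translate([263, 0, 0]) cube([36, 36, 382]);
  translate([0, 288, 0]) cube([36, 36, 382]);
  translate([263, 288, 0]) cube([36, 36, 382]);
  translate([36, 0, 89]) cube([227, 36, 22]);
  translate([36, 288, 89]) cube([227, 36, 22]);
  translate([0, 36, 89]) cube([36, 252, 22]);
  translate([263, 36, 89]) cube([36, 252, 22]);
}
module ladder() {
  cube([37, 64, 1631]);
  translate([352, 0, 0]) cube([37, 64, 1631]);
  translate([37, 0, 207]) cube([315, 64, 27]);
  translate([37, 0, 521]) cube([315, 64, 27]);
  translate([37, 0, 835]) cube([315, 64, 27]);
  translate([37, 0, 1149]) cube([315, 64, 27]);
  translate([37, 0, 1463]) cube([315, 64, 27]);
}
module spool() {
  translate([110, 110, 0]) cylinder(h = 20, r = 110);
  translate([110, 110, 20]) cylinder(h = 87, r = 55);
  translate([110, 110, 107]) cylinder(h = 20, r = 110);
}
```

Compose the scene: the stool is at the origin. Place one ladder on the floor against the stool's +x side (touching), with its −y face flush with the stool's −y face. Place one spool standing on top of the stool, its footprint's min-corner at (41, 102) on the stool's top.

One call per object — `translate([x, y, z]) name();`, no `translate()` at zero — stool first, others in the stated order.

stool();
translate([299, 0, 0]) ladder();
translate([41, 102, 422]) spool();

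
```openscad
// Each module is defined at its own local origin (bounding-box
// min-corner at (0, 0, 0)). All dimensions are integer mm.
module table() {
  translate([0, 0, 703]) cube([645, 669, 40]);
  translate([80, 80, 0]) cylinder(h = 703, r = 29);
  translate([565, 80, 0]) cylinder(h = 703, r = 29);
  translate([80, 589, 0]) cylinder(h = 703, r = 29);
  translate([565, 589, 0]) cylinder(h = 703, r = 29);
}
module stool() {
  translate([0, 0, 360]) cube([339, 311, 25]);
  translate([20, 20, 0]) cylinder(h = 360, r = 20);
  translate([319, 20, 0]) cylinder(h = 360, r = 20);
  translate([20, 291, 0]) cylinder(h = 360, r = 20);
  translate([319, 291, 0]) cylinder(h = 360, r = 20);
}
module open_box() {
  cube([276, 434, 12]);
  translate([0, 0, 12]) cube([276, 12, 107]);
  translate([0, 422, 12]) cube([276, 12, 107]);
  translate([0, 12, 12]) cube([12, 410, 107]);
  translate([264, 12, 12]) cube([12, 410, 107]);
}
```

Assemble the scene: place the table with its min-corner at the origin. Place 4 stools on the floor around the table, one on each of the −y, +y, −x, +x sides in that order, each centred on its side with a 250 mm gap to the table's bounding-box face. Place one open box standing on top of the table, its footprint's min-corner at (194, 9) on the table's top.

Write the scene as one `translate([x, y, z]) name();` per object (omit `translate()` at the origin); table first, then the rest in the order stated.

table();
translate([153, -561, 0]) stool();
translate([153, 919, 0]) stool();
translate([-589, 179, 0]) stool();
translate([895, 179, 0]) stool();
translate([194, 9, 743]) open_box();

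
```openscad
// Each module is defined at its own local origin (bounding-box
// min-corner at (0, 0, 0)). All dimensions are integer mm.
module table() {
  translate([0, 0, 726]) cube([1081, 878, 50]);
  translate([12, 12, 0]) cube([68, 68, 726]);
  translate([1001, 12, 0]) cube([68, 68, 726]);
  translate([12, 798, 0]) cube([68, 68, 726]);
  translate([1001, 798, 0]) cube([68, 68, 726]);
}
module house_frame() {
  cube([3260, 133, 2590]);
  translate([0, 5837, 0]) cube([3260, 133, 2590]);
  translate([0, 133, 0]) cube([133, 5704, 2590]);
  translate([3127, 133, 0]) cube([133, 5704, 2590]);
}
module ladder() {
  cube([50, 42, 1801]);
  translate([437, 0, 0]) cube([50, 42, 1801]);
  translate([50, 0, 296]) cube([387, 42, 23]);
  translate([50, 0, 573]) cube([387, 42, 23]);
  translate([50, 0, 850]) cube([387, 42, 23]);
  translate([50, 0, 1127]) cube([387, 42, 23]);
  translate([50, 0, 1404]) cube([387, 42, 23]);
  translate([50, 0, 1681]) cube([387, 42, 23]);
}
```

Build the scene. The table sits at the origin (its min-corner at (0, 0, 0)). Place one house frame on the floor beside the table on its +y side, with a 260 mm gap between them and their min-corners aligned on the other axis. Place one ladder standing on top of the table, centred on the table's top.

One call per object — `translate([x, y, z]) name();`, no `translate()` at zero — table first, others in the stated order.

table();
translate([0, 1138, 0]) house_frame();
translate([297, 418, 776]) ladder();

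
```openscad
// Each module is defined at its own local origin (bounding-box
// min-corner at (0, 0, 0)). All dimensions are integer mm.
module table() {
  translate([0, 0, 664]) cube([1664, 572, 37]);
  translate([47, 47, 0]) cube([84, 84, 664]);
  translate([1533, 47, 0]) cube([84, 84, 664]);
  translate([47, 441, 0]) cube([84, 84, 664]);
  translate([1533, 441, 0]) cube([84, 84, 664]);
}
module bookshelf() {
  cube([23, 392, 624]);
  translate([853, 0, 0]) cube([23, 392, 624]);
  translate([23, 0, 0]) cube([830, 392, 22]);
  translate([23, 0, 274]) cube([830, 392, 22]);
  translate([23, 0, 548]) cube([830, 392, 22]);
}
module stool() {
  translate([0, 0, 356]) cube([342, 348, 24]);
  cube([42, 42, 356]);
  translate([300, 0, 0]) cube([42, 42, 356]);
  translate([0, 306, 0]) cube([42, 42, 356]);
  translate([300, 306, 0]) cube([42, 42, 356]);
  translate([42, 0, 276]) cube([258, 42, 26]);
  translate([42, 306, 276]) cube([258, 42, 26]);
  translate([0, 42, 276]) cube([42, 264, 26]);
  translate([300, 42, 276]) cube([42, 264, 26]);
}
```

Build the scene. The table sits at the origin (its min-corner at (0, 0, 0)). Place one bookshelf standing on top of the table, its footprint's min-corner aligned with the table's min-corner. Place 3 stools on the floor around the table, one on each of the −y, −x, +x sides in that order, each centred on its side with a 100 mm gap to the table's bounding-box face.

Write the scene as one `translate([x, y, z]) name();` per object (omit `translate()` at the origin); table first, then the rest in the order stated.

table();
translate([0, 0, 701]) bookshelf();
translate([661, -448, 0]) stool();
translate([-442, 112, 0]) stool();
translate([1764, 112, 0]) stool();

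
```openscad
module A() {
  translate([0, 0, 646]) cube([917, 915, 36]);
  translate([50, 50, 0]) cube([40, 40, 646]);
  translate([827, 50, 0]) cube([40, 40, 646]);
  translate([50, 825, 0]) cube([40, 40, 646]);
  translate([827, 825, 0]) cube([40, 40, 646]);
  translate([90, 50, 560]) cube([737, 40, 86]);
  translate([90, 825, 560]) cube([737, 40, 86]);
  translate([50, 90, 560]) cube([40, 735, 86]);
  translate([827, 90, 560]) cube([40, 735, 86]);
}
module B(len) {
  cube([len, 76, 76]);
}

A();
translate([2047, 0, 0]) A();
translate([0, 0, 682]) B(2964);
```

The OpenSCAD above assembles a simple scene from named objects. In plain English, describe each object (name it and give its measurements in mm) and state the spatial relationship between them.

A is a table: top 917 mm (x) × 915 mm (y), 36 mm thick, upper face at z = 682 mm, on four 40×40 mm square legs, each inset 50 mm from the nearest pair of top edges, running from z = 0 to the bottom of the top. Four apron rails, 40 mm thick and 86 mm tall, run between adjacent legs with their top edges flush with the underside of the top and their outer faces flush with the legs' outer faces.

B is a rectangular beam 2964 mm long (x), 76 mm deep (y), 76 mm thick (z).

The beam spans the tops of two tables placed 1130 mm apart, resting at z = 682 mm.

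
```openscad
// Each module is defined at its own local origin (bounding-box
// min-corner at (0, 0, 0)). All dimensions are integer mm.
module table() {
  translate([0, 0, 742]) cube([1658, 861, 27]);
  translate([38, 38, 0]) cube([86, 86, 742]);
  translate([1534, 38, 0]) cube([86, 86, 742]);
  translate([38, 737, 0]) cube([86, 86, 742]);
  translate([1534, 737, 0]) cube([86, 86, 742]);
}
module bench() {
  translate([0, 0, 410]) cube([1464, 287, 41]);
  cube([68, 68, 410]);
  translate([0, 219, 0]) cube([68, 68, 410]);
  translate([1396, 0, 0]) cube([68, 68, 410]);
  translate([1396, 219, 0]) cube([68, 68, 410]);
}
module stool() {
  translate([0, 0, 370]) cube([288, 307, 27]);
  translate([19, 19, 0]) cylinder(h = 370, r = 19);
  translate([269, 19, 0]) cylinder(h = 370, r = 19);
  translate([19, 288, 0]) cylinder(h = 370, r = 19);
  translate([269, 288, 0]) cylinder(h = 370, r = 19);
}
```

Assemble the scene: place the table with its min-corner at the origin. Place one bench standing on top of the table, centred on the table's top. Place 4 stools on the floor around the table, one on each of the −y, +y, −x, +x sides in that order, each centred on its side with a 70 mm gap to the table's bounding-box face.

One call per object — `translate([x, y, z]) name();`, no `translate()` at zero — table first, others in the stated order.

table();
translate([97, 287, 769]) bench();
translate([685, -377, 0]) stool();
translate([685, 931, 0]) stool();
translate([-358, 277, 0]) stool();
translate([1728, 277, 0]) stool();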